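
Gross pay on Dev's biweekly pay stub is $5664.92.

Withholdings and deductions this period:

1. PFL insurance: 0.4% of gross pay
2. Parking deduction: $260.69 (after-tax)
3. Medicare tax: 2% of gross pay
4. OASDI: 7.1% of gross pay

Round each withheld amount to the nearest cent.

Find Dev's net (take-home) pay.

Medicare tax: $5664.92 × 0.02 = $113.30
OASDI: $5664.92 × 0.071 = $402.21
PFL insurance: $5664.92 × 0.004 = $22.66
Parking deduction: $260.69
Total deductions = $113.30 + $402.21 + $22.66 + $260.69 = $798.86
Net pay = $5664.92 − $798.86 = $4866.06

$4866.06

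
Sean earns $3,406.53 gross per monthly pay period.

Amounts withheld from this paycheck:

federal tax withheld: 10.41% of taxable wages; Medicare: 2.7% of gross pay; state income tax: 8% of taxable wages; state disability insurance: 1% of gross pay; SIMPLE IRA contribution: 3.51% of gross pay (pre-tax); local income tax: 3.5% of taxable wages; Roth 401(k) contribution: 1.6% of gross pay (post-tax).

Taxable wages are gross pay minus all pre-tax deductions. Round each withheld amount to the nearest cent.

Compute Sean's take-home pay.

$2,386.24

SIMPLE IRA contribution: $3,406.53 × 0.0351 = $119.57
Taxable wages = $3,406.53 − $119.57 = $3,286.96
State income tax: $3,286.96 × 0.08 = $262.96
Local income tax: $3,286.96 × 0.035 = $115.04
Federal tax withheld: $3,286.96 × 0.1041 = $342.17
Medicare: $3,406.53 × 0.027 = $91.98
State disability insurance: $3,406.53 × 0.01 = $34.07
Roth 401(k) contribution: $3,406.53 × 0.016 = $54.50
Total deductions = $119.57 + $262.96 + $115.04 + $342.17 + $91.98 + $34.07 + $54.50 = $1,020.29
Net pay = $3,406.53 − $1,020.29 = $2,386.24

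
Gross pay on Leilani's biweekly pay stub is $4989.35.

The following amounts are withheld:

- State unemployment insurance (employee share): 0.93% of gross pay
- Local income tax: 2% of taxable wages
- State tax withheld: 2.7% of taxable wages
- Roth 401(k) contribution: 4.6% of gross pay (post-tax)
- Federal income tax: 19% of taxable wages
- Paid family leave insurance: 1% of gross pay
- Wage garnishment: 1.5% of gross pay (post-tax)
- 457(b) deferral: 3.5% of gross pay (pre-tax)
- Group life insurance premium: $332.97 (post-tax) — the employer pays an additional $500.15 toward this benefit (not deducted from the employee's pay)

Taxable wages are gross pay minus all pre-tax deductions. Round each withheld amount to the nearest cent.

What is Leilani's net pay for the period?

$2940.02

457(b) deferral: $4989.35 × 0.035 = $174.63
Taxable wages = $4989.35 − $174.63 = $4814.72
State tax withheld: $4814.72 × 0.027 = $130.00
Federal income tax: $4814.72 × 0.19 = $914.80
Local income tax: $4814.72 × 0.02 = $96.29
State unemployment insurance (employee share): $4989.35 × 0.0093 = $46.40
Paid family leave insurance: $4989.35 × 0.01 = $49.89
Group life insurance premium: $332.97
Roth 401(k) contribution: $4989.35 × 0.046 = $229.51
Wage garnishment: $4989.35 × 0.015 = $74.84
(Employer's $500.15 toward group life insurance premium is not withheld from the employee.)
Total deductions = $174.63 + $130.00 + $914.80 + $96.29 + $46.40 + $49.89 + $332.97 + $229.51 + $74.84 = $2049.33
Net pay = $4989.35 − $2049.33 = $2940.02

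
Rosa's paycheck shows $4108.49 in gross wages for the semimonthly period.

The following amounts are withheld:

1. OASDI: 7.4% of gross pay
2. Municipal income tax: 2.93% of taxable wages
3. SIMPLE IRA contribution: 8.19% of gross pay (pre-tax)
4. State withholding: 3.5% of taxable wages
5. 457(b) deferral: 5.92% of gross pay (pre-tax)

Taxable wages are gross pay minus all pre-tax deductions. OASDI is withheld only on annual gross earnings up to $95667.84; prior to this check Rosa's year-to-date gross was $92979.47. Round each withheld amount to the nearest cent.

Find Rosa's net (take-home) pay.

$3102.94

457(b) deferral: $4108.49 × 0.0592 = $243.22
SIMPLE IRA contribution: $4108.49 × 0.0819 = $336.49
Pre-tax total = $243.22 + $336.49 = $579.71
Taxable wages = $4108.49 − $579.71 = $3528.78
Municipal income tax: $3528.78 × 0.0293 = $103.39
State withholding: $3528.78 × 0.035 = $123.51
OASDI: only $95667.84 − $92979.47 = $2688.37 of this check is subject → $2688.37 × 0.074 = $198.94
Total deductions = $243.22 + $336.49 + $103.39 + $123.51 + $198.94 = $1005.55
Net pay = $4108.49 − $1005.55 = $3102.94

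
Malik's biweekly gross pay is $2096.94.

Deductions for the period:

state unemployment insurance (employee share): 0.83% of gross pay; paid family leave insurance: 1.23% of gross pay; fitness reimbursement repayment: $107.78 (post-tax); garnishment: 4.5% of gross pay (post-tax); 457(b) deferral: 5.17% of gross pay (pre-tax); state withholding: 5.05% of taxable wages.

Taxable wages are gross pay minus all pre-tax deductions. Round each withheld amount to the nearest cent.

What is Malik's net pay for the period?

457(b) deferral: $2096.94 × 0.0517 = $108.41
Taxable wages = $2096.94 − $108.41 = $1988.53
State withholding: $1988.53 × 0.0505 = $100.42
Paid family leave insurance: $2096.94 × 0.0123 = $25.79
State unemployment insurance (employee share): $2096.94 × 0.0083 = $17.40
Fitness reimbursement repayment: $107.78
Garnishment: $2096.94 × 0.045 = $94.36
Total deductions = $108.41 + $100.42 + $25.79 + $17.40 + $107.78 + $94.36 = $454.16
Net pay = $2096.94 − $454.16 = $1642.78

$1642.78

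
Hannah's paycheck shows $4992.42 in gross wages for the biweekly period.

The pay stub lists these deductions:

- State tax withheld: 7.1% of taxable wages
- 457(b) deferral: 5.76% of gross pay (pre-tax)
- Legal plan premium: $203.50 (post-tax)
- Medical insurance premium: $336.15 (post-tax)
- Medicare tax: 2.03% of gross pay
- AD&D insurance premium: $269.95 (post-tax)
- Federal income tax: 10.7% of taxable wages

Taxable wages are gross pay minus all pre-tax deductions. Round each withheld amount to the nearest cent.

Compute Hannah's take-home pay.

$2956.44

457(b) deferral: $4992.42 × 0.0576 = $287.56
Taxable wages = $4992.42 − $287.56 = $4704.86
State tax withheld: $4704.86 × 0.071 = $334.05
Federal income tax: $4704.86 × 0.107 = $503.42
Medicare tax: $4992.42 × 0.0203 = $101.35
Medical insurance premium: $336.15
Legal plan premium: $203.50
AD&D insurance premium: $269.95
Total deductions = $287.56 + $334.05 + $503.42 + $101.35 + $336.15 + $203.50 + $269.95 = $2035.98
Net pay = $4992.42 − $2035.98 = $2956.44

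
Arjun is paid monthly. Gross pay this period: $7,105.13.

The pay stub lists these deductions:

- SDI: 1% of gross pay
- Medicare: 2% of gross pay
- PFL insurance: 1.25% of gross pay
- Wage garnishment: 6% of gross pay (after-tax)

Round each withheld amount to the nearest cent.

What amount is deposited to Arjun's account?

$6,376.86

Medicare: $7,105.13 × 0.02 = $142.10
SDI: $7,105.13 × 0.01 = $71.05
PFL insurance: $7,105.13 × 0.0125 = $88.81
Wage garnishment: $7,105.13 × 0.06 = $426.31
Total deductions = $142.10 + $71.05 + $88.81 + $426.31 = $728.27
Net pay = $7,105.13 − $728.27 = $6,376.86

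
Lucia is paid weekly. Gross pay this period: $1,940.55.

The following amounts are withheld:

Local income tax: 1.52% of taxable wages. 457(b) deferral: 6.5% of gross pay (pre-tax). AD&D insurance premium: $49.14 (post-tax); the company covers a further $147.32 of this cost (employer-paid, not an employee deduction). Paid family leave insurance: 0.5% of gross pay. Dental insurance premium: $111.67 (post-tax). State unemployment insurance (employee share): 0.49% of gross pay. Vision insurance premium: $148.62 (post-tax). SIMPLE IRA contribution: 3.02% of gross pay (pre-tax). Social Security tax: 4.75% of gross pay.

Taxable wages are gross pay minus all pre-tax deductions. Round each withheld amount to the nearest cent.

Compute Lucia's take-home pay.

$1,308.30

457(b) deferral: $1,940.55 × 0.065 = $126.14
SIMPLE IRA contribution: $1,940.55 × 0.0302 = $58.60
Pre-tax total = $126.14 + $58.60 = $184.74
Taxable wages = $1,940.55 − $184.74 = $1,755.81
Local income tax: $1,755.81 × 0.0152 = $26.69
Paid family leave insurance: $1,940.55 × 0.005 = $9.70
State unemployment insurance (employee share): $1,940.55 × 0.0049 = $9.51
Social Security tax: $1,940.55 × 0.0475 = $92.18
AD&D insurance premium: $49.14
Dental insurance premium: $111.67
Vision insurance premium: $148.62
(Employer's $147.32 toward AD&D insurance premium is not withheld from the employee.)
Total deductions = $126.14 + $58.60 + $26.69 + $9.70 + $9.51 + $92.18 + $49.14 + $111.67 + $148.62 = $632.25
Net pay = $1,940.55 − $632.25 = $1,308.30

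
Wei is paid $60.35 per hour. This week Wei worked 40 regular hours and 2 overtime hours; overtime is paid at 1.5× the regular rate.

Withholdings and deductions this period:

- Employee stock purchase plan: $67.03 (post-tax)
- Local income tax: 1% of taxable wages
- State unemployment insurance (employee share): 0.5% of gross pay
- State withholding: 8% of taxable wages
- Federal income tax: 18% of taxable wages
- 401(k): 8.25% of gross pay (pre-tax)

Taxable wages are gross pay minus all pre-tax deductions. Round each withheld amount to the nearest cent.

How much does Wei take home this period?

$1658.09

Regular pay: 40 × $60.35 = $2414.00
Overtime pay: 2 × $60.35 × 1.5 = $181.05
Gross pay = $2414.00 + $181.05 = $2595.05
401(k): $2595.05 × 0.0825 = $214.09
Taxable wages = $2595.05 − $214.09 = $2380.96
State withholding: $2380.96 × 0.08 = $190.48
Federal income tax: $2380.96 × 0.18 = $428.57
Local income tax: $2380.96 × 0.01 = $23.81
State unemployment insurance (employee share): $2595.05 × 0.005 = $12.98
Employee stock purchase plan: $67.03
Total deductions = $214.09 + $190.48 + $428.57 + $23.81 + $12.98 + $67.03 = $936.96
Net pay = $2595.05 − $936.96 = $1658.09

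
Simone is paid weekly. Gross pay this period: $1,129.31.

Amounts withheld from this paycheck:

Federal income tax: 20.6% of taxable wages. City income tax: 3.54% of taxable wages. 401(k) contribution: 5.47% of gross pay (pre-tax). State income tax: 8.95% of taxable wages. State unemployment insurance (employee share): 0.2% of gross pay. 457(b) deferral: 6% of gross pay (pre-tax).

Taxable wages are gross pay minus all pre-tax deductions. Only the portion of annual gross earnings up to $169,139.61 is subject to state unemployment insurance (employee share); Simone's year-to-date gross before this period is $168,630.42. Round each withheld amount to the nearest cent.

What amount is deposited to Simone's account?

401(k) contribution: $1,129.31 × 0.0547 = $61.77
457(b) deferral: $1,129.31 × 0.06 = $67.76
Pre-tax total = $61.77 + $67.76 = $129.53
Taxable wages = $1,129.31 − $129.53 = $999.78
Federal income tax: $999.78 × 0.206 = $205.95
State income tax: $999.78 × 0.0895 = $89.48
City income tax: $999.78 × 0.0354 = $35.39
State unemployment insurance (employee share): only $169,139.61 − $168,630.42 = $509.19 of this check is subject → $509.19 × 0.002 = $1.02
Total deductions = $61.77 + $67.76 + $205.95 + $89.48 + $35.39 + $1.02 = $461.37
Net pay = $1,129.31 − $461.37 = $667.94

$667.94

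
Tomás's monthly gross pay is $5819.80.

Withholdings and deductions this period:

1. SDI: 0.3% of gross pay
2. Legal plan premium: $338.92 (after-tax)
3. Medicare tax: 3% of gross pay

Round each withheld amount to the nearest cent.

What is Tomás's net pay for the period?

$5288.83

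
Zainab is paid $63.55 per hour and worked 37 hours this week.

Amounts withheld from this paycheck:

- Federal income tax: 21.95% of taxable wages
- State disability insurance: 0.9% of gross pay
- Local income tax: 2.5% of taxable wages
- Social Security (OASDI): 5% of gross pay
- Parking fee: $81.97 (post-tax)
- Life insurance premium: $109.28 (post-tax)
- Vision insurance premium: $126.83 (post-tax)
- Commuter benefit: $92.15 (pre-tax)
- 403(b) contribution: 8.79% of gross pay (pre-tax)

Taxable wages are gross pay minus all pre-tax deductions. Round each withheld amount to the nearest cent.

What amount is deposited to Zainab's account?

$1,093.87

Gross pay: 37 × $63.55 = $2,351.35
403(b) contribution: $2,351.35 × 0.0879 = $206.68
Commuter benefit: $92.15
Pre-tax total = $206.68 + $92.15 = $298.83
Taxable wages = $2,351.35 − $298.83 = $2,052.52
Local income tax: $2,052.52 × 0.025 = $51.31
Federal income tax: $2,052.52 × 0.2195 = $450.53
State disability insurance: $2,351.35 × 0.009 = $21.16
Social Security (OASDI): $2,351.35 × 0.05 = $117.57
Parking fee: $81.97
Life insurance premium: $109.28
Vision insurance premium: $126.83
Total deductions = $206.68 + $92.15 + $51.31 + $450.53 + $21.16 + $117.57 + $81.97 + $109.28 + $126.83 = $1,257.48
Net pay = $2,351.35 − $1,257.48 = $1,093.87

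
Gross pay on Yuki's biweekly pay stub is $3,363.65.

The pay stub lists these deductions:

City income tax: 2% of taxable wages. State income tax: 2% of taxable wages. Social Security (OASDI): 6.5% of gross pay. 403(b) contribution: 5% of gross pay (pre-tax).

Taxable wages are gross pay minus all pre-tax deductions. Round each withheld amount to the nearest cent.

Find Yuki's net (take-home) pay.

$2,849.01

403(b) contribution: $3,363.65 × 0.05 = $168.18
Taxable wages = $3,363.65 − $168.18 = $3,195.47
State income tax: $3,195.47 × 0.02 = $63.91
City income tax: $3,195.47 × 0.02 = $63.91
Social Security (OASDI): $3,363.65 × 0.065 = $218.64
Total deductions = $168.18 + $63.91 + $63.91 + $218.64 = $514.64
Net pay = $3,363.65 − $514.64 = $2,849.01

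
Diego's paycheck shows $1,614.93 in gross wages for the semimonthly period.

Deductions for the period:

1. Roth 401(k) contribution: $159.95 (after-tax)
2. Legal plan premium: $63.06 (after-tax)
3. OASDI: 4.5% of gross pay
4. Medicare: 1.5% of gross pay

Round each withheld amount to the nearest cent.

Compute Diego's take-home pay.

$1,295.03

OASDI: $1,614.93 × 0.045 = $72.67
Medicare: $1,614.93 × 0.015 = $24.22
Legal plan premium: $63.06
Roth 401(k) contribution: $159.95
Total deductions = $72.67 + $24.22 + $63.06 + $159.95 = $319.90
Net pay = $1,614.93 − $319.90 = $1,295.03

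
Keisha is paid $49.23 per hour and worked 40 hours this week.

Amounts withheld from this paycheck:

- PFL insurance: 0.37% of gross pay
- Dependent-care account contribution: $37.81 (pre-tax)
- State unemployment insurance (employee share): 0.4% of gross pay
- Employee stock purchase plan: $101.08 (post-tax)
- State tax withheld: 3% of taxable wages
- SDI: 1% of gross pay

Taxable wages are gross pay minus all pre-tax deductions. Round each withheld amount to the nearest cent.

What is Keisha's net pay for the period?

$1737.51

Gross pay: 40 × $49.23 = $1969.20
Dependent-care account contribution: $37.81
Taxable wages = $1969.20 − $37.81 = $1931.39
State tax withheld: $1931.39 × 0.03 = $57.94
SDI: $1969.20 × 0.01 = $19.69
PFL insurance: $1969.20 × 0.0037 = $7.29
State unemployment insurance (employee share): $1969.20 × 0.004 = $7.88
Employee stock purchase plan: $101.08
Total deductions = $37.81 + $57.94 + $19.69 + $7.29 + $7.88 + $101.08 = $231.69
Net pay = $1969.20 − $231.69 = $1737.51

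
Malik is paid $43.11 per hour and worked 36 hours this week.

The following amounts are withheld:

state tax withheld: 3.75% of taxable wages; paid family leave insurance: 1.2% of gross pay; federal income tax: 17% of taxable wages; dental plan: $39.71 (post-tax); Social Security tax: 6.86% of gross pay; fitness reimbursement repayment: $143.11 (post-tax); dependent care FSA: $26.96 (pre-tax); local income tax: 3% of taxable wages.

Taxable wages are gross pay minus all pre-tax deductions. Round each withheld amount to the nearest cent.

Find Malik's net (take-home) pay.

Gross pay: 36 × $43.11 = $1,551.96
Dependent care FSA: $26.96
Taxable wages = $1,551.96 − $26.96 = $1,525.00
Local income tax: $1,525.00 × 0.03 = $45.75
State tax withheld: $1,525.00 × 0.0375 = $57.19
Federal income tax: $1,525.00 × 0.17 = $259.25
Paid family leave insurance: $1,551.96 × 0.012 = $18.62
Social Security tax: $1,551.96 × 0.0686 = $106.46
Dental plan: $39.71
Fitness reimbursement repayment: $143.11
Total deductions = $26.96 + $45.75 + $57.19 + $259.25 + $18.62 + $106.46 + $39.71 + $143.11 = $697.05
Net pay = $1,551.96 − $697.05 = $854.91

$854.91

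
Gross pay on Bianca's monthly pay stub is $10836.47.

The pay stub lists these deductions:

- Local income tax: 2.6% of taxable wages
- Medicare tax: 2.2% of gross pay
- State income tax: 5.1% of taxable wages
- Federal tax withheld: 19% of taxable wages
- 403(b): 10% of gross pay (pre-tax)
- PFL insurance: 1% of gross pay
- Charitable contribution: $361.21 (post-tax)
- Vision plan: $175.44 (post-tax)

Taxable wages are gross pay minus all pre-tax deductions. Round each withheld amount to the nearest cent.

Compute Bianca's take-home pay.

403(b): $10836.47 × 0.1 = $1083.65
Taxable wages = $10836.47 − $1083.65 = $9752.82
Federal tax withheld: $9752.82 × 0.19 = $1853.04
State income tax: $9752.82 × 0.051 = $497.39
Local income tax: $9752.82 × 0.026 = $253.57
PFL insurance: $10836.47 × 0.01 = $108.36
Medicare tax: $10836.47 × 0.022 = $238.40
Vision plan: $175.44
Charitable contribution: $361.21
Total deductions = $1083.65 + $1853.04 + $497.39 + $253.57 + $108.36 + $238.40 + $175.44 + $361.21 = $4571.06
Net pay = $10836.47 − $4571.06 = $6265.41

$6265.41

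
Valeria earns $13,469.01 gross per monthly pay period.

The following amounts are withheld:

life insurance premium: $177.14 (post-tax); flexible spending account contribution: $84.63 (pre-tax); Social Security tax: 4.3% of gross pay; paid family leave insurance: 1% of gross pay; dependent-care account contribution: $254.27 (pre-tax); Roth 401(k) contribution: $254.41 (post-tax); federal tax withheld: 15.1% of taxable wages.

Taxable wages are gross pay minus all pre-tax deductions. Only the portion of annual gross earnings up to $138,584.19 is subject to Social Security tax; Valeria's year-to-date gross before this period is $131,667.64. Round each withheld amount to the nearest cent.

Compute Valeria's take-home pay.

$10,283.81

Flexible spending account contribution: $84.63
Dependent-care account contribution: $254.27
Pre-tax total = $84.63 + $254.27 = $338.90
Taxable wages = $13,469.01 − $338.90 = $13,130.11
Federal tax withheld: $13,130.11 × 0.151 = $1,982.65
Paid family leave insurance: $13,469.01 × 0.01 = $134.69
Social Security tax: only $138,584.19 − $131,667.64 = $6,916.55 of this check is subject → $6,916.55 × 0.043 = $297.41
Life insurance premium: $177.14
Roth 401(k) contribution: $254.41
Total deductions = $84.63 + $254.27 + $1,982.65 + $134.69 + $297.41 + $177.14 + $254.41 = $3,185.20
Net pay = $13,469.01 − $3,185.20 = $10,283.81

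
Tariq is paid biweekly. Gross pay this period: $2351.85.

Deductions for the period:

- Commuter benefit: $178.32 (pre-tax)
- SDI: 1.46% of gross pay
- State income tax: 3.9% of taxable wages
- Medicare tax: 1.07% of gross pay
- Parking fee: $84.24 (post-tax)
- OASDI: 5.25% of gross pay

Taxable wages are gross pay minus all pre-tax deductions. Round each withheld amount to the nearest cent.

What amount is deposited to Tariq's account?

Commuter benefit: $178.32
Taxable wages = $2351.85 − $178.32 = $2173.53
State income tax: $2173.53 × 0.039 = $84.77
Medicare tax: $2351.85 × 0.0107 = $25.16
OASDI: $2351.85 × 0.0525 = $123.47
SDI: $2351.85 × 0.0146 = $34.34
Parking fee: $84.24
Total deductions = $178.32 + $84.77 + $25.16 + $123.47 + $34.34 + $84.24 = $530.30
Net pay = $2351.85 − $530.30 = $1821.55

$1821.55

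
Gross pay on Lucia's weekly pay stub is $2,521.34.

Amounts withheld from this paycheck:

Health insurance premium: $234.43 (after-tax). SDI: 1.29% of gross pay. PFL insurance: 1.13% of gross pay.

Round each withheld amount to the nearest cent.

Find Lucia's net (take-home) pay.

$2,225.89

SDI: $2,521.34 × 0.0129 = $32.53
PFL insurance: $2,521.34 × 0.0113 = $28.49
Health insurance premium: $234.43
Total deductions = $32.53 + $28.49 + $234.43 = $295.45
Net pay = $2,521.34 − $295.45 = $2,225.89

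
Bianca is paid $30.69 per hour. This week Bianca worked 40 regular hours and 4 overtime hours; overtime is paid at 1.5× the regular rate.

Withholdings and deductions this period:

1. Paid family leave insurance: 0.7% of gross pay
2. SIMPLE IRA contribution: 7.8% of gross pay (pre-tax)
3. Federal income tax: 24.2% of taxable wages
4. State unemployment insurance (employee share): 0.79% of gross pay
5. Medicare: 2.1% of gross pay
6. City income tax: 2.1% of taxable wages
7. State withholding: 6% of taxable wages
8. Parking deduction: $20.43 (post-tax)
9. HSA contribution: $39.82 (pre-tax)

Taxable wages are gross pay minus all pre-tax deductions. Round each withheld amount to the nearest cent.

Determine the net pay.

$783.12

Regular pay: 40 × $30.69 = $1,227.60
Overtime pay: 4 × $30.69 × 1.5 = $184.14
Gross pay = $1,227.60 + $184.14 = $1,411.74
SIMPLE IRA contribution: $1,411.74 × 0.078 = $110.12
HSA contribution: $39.82
Pre-tax total = $110.12 + $39.82 = $149.94
Taxable wages = $1,411.74 − $149.94 = $1,261.80
Federal income tax: $1,261.80 × 0.242 = $305.36
City income tax: $1,261.80 × 0.021 = $26.50
State withholding: $1,261.80 × 0.06 = $75.71
Paid family leave insurance: $1,411.74 × 0.007 = $9.88
State unemployment insurance (employee share): $1,411.74 × 0.0079 = $11.15
Medicare: $1,411.74 × 0.021 = $29.65
Parking deduction: $20.43
Total deductions = $110.12 + $39.82 + $305.36 + $26.50 + $75.71 + $9.88 + $11.15 + $29.65 + $20.43 = $628.62
Net pay = $1,411.74 − $628.62 = $783.12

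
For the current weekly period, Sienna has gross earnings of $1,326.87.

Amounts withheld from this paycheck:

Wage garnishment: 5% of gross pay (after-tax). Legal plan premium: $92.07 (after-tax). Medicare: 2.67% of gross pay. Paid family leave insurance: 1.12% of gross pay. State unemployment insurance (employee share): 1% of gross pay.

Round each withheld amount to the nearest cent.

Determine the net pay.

Paid family leave insurance: $1,326.87 × 0.0112 = $14.86
Medicare: $1,326.87 × 0.0267 = $35.43
State unemployment insurance (employee share): $1,326.87 × 0.01 = $13.27
Legal plan premium: $92.07
Wage garnishment: $1,326.87 × 0.05 = $66.34
Total deductions = $14.86 + $35.43 + $13.27 + $92.07 + $66.34 = $221.97
Net pay = $1,326.87 − $221.97 = $1,104.90

$1,104.90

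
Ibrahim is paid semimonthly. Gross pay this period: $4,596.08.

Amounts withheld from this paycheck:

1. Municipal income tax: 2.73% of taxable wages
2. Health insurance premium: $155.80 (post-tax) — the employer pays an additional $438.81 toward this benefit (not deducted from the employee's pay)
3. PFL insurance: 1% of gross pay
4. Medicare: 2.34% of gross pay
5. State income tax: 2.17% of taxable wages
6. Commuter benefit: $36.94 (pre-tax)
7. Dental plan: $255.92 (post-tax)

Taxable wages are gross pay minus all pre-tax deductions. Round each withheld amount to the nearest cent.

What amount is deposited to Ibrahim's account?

$3,770.52

Commuter benefit: $36.94
Taxable wages = $4,596.08 − $36.94 = $4,559.14
State income tax: $4,559.14 × 0.0217 = $98.93
Municipal income tax: $4,559.14 × 0.0273 = $124.46
Medicare: $4,596.08 × 0.0234 = $107.55
PFL insurance: $4,596.08 × 0.01 = $45.96
Dental plan: $255.92
Health insurance premium: $155.80
(Employer's $438.81 toward health insurance premium is not withheld from the employee.)
Total deductions = $36.94 + $98.93 + $124.46 + $107.55 + $45.96 + $255.92 + $155.80 = $825.56
Net pay = $4,596.08 − $825.56 = $3,770.52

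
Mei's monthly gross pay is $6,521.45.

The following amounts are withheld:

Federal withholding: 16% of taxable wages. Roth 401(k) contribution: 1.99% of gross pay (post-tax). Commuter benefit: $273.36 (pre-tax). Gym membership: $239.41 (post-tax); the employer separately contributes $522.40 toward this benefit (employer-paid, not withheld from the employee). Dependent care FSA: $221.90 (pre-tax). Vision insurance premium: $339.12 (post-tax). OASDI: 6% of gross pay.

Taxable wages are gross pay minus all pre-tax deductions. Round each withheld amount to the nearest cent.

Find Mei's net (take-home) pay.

$3,962.40

Dependent care FSA: $221.90
Commuter benefit: $273.36
Pre-tax total = $221.90 + $273.36 = $495.26
Taxable wages = $6,521.45 − $495.26 = $6,026.19
Federal withholding: $6,026.19 × 0.16 = $964.19
OASDI: $6,521.45 × 0.06 = $391.29
Vision insurance premium: $339.12
Roth 401(k) contribution: $6,521.45 × 0.0199 = $129.78
Gym membership: $239.41
(Employer's $522.40 toward gym membership is not withheld from the employee.)
Total deductions = $221.90 + $273.36 + $964.19 + $391.29 + $339.12 + $129.78 + $239.41 = $2,559.05
Net pay = $6,521.45 − $2,559.05 = $3,962.40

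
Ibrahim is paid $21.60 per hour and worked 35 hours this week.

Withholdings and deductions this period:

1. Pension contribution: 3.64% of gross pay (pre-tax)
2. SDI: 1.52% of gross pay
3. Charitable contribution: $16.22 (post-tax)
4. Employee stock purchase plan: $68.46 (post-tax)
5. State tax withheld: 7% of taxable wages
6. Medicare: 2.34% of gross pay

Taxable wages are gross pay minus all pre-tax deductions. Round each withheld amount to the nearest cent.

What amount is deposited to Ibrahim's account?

$563.63

Gross pay: 35 × $21.60 = $756.00
Pension contribution: $756.00 × 0.0364 = $27.52
Taxable wages = $756.00 − $27.52 = $728.48
State tax withheld: $728.48 × 0.07 = $50.99
SDI: $756.00 × 0.0152 = $11.49
Medicare: $756.00 × 0.0234 = $17.69
Employee stock purchase plan: $68.46
Charitable contribution: $16.22
Total deductions = $27.52 + $50.99 + $11.49 + $17.69 + $68.46 + $16.22 = $192.37
Net pay = $756.00 − $192.37 = $563.63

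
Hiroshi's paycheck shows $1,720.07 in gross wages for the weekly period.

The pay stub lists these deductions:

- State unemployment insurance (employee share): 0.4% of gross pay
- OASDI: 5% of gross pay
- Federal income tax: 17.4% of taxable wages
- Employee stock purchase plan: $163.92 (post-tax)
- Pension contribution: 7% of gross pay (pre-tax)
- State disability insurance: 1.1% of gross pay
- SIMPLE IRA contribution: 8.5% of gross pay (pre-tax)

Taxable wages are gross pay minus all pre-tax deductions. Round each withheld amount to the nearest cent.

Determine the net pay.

Pension contribution: $1,720.07 × 0.07 = $120.40
SIMPLE IRA contribution: $1,720.07 × 0.085 = $146.21
Pre-tax total = $120.40 + $146.21 = $266.61
Taxable wages = $1,720.07 − $266.61 = $1,453.46
Federal income tax: $1,453.46 × 0.174 = $252.90
OASDI: $1,720.07 × 0.05 = $86.00
State unemployment insurance (employee share): $1,720.07 × 0.004 = $6.88
State disability insurance: $1,720.07 × 0.011 = $18.92
Employee stock purchase plan: $163.92
Total deductions = $120.40 + $146.21 + $252.90 + $86.00 + $6.88 + $18.92 + $163.92 = $795.23
Net pay = $1,720.07 − $795.23 = $924.84

$924.84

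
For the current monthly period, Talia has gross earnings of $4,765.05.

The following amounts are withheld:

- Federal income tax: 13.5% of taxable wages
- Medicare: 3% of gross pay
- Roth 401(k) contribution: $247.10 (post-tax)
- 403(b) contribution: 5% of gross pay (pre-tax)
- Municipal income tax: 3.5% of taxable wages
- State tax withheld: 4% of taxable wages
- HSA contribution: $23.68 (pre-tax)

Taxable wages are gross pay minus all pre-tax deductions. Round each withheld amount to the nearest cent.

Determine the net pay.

$3,167.42

HSA contribution: $23.68
403(b) contribution: $4,765.05 × 0.05 = $238.25
Pre-tax total = $23.68 + $238.25 = $261.93
Taxable wages = $4,765.05 − $261.93 = $4,503.12
Federal income tax: $4,503.12 × 0.135 = $607.92
Municipal income tax: $4,503.12 × 0.035 = $157.61
State tax withheld: $4,503.12 × 0.04 = $180.12
Medicare: $4,765.05 × 0.03 = $142.95
Roth 401(k) contribution: $247.10
Total deductions = $23.68 + $238.25 + $607.92 + $157.61 + $180.12 + $142.95 + $247.10 = $1,597.63
Net pay = $4,765.05 − $1,597.63 = $3,167.42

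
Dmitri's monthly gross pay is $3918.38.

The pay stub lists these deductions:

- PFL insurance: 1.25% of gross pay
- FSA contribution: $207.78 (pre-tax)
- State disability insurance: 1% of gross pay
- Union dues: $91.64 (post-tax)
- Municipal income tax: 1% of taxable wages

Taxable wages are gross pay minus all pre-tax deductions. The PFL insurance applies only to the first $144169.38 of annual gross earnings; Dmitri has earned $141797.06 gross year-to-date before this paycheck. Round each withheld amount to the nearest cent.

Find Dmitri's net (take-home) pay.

$3513.02

FSA contribution: $207.78
Taxable wages = $3918.38 − $207.78 = $3710.60
Municipal income tax: $3710.60 × 0.01 = $37.11
PFL insurance: only $144169.38 − $141797.06 = $2372.32 of this check is subject → $2372.32 × 0.0125 = $29.65
State disability insurance: $3918.38 × 0.01 = $39.18
Union dues: $91.64
Total deductions = $207.78 + $37.11 + $29.65 + $39.18 + $91.64 = $405.36
Net pay = $3918.38 − $405.36 = $3513.02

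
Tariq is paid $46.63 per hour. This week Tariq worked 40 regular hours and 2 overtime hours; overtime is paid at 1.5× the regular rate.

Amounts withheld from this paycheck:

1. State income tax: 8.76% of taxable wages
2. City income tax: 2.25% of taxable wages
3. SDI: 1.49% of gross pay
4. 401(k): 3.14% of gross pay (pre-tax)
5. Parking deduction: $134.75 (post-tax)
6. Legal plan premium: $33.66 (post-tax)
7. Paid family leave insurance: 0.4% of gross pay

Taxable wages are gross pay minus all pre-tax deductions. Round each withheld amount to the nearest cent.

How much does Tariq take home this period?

Regular pay: 40 × $46.63 = $1865.20
Overtime pay: 2 × $46.63 × 1.5 = $139.89
Gross pay = $1865.20 + $139.89 = $2005.09
401(k): $2005.09 × 0.0314 = $62.96
Taxable wages = $2005.09 − $62.96 = $1942.13
City income tax: $1942.13 × 0.0225 = $43.70
State income tax: $1942.13 × 0.0876 = $170.13
SDI: $2005.09 × 0.0149 = $29.88
Paid family leave insurance: $2005.09 × 0.004 = $8.02
Parking deduction: $134.75
Legal plan premium: $33.66
Total deductions = $62.96 + $43.70 + $170.13 + $29.88 + $8.02 + $134.75 + $33.66 = $483.10
Net pay = $2005.09 − $483.10 = $1521.99

$1521.99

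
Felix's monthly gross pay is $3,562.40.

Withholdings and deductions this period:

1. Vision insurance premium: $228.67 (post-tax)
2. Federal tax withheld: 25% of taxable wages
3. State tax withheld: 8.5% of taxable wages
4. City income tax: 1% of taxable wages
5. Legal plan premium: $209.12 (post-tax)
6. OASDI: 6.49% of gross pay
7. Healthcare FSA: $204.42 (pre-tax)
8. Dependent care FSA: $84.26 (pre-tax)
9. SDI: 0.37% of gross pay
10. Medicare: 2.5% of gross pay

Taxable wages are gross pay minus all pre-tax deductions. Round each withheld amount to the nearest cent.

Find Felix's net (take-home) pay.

$1,373.05

Healthcare FSA: $204.42
Dependent care FSA: $84.26
Pre-tax total = $204.42 + $84.26 = $288.68
Taxable wages = $3,562.40 − $288.68 = $3,273.72
State tax withheld: $3,273.72 × 0.085 = $278.27
Federal tax withheld: $3,273.72 × 0.25 = $818.43
City income tax: $3,273.72 × 0.01 = $32.74
Medicare: $3,562.40 × 0.025 = $89.06
OASDI: $3,562.40 × 0.0649 = $231.20
SDI: $3,562.40 × 0.0037 = $13.18
Legal plan premium: $209.12
Vision insurance premium: $228.67
Total deductions = $204.42 + $84.26 + $278.27 + $818.43 + $32.74 + $89.06 + $231.20 + $13.18 + $209.12 + $228.67 = $2,189.35
Net pay = $3,562.40 − $2,189.35 = $1,373.05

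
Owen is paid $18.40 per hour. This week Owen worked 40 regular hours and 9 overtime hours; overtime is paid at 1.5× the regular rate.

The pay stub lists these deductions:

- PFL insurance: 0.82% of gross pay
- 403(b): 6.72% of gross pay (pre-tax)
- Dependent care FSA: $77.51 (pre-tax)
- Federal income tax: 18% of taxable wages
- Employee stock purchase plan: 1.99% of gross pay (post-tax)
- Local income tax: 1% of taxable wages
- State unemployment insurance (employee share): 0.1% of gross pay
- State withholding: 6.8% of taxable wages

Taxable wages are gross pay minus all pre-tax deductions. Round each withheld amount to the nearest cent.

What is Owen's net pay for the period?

$595.19

Regular pay: 40 × $18.40 = $736.00
Overtime pay: 9 × $18.40 × 1.5 = $248.40
Gross pay = $736.00 + $248.40 = $984.40
Dependent care FSA: $77.51
403(b): $984.40 × 0.0672 = $66.15
Pre-tax total = $77.51 + $66.15 = $143.66
Taxable wages = $984.40 − $143.66 = $840.74
Local income tax: $840.74 × 0.01 = $8.41
Federal income tax: $840.74 × 0.18 = $151.33
State withholding: $840.74 × 0.068 = $57.17
PFL insurance: $984.40 × 0.0082 = $8.07
State unemployment insurance (employee share): $984.40 × 0.001 = $0.98
Employee stock purchase plan: $984.40 × 0.0199 = $19.59
Total deductions = $77.51 + $66.15 + $8.41 + $151.33 + $57.17 + $8.07 + $0.98 + $19.59 = $389.21
Net pay = $984.40 − $389.21 = $595.19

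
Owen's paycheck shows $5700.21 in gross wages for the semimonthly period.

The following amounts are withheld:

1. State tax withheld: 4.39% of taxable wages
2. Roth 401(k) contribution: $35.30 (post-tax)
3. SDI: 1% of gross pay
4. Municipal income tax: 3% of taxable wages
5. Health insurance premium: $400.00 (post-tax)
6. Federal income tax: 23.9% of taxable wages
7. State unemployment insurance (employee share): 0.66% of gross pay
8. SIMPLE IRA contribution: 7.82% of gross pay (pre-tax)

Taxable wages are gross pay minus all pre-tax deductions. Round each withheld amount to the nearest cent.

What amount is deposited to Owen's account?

$3080.42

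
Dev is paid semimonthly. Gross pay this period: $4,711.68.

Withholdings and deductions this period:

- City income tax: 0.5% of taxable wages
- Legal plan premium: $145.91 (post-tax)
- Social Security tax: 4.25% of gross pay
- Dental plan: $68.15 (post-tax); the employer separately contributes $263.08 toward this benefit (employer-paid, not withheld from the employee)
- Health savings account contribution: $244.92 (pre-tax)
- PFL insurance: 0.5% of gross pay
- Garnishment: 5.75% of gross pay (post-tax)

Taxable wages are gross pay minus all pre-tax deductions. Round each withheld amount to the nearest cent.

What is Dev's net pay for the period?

$3,735.64

Health savings account contribution: $244.92
Taxable wages = $4,711.68 − $244.92 = $4,466.76
City income tax: $4,466.76 × 0.005 = $22.33
PFL insurance: $4,711.68 × 0.005 = $23.56
Social Security tax: $4,711.68 × 0.0425 = $200.25
Garnishment: $4,711.68 × 0.0575 = $270.92
Legal plan premium: $145.91
Dental plan: $68.15
(Employer's $263.08 toward dental plan is not withheld from the employee.)
Total deductions = $244.92 + $22.33 + $23.56 + $200.25 + $270.92 + $145.91 + $68.15 = $976.04
Net pay = $4,711.68 − $976.04 = $3,735.64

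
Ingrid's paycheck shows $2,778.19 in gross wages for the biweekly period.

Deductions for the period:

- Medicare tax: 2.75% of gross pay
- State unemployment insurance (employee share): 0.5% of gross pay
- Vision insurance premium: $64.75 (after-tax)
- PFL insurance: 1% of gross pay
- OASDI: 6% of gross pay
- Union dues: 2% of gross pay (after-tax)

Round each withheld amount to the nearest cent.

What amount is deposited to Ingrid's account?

$2,373.12

PFL insurance: $2,778.19 × 0.01 = $27.78
Medicare tax: $2,778.19 × 0.0275 = $76.40
State unemployment insurance (employee share): $2,778.19 × 0.005 = $13.89
OASDI: $2,778.19 × 0.06 = $166.69
Vision insurance premium: $64.75
Union dues: $2,778.19 × 0.02 = $55.56
Total deductions = $27.78 + $76.40 + $13.89 + $166.69 + $64.75 + $55.56 = $405.07
Net pay = $2,778.19 − $405.07 = $2,373.12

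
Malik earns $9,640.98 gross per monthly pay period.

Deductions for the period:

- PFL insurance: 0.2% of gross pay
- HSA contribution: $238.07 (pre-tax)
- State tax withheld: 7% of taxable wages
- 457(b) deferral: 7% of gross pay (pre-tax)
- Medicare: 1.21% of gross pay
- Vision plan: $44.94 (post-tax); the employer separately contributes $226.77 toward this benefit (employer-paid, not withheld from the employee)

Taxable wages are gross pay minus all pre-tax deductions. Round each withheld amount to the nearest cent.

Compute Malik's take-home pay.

457(b) deferral: $9,640.98 × 0.07 = $674.87
HSA contribution: $238.07
Pre-tax total = $674.87 + $238.07 = $912.94
Taxable wages = $9,640.98 − $912.94 = $8,728.04
State tax withheld: $8,728.04 × 0.07 = $610.96
Medicare: $9,640.98 × 0.0121 = $116.66
PFL insurance: $9,640.98 × 0.002 = $19.28
Vision plan: $44.94
(Employer's $226.77 toward vision plan is not withheld from the employee.)
Total deductions = $674.87 + $238.07 + $610.96 + $116.66 + $19.28 + $44.94 = $1,704.78
Net pay = $9,640.98 − $1,704.78 = $7,936.20

$7,936.20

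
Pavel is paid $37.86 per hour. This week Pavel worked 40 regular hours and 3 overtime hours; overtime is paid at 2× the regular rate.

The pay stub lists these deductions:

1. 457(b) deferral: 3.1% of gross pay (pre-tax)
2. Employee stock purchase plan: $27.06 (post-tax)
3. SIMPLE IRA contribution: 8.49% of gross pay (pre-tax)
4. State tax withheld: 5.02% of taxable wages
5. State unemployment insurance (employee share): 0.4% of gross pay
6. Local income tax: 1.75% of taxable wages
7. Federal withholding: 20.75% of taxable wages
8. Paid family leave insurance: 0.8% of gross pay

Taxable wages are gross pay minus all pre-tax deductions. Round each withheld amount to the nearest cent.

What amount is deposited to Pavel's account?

$1,068.03

Regular pay: 40 × $37.86 = $1,514.40
Overtime pay: 3 × $37.86 × 2 = $227.16
Gross pay = $1,514.40 + $227.16 = $1,741.56
457(b) deferral: $1,741.56 × 0.031 = $53.99
SIMPLE IRA contribution: $1,741.56 × 0.0849 = $147.86
Pre-tax total = $53.99 + $147.86 = $201.85
Taxable wages = $1,741.56 − $201.85 = $1,539.71
Local income tax: $1,539.71 × 0.0175 = $26.94
State tax withheld: $1,539.71 × 0.0502 = $77.29
Federal withholding: $1,539.71 × 0.2075 = $319.49
State unemployment insurance (employee share): $1,741.56 × 0.004 = $6.97
Paid family leave insurance: $1,741.56 × 0.008 = $13.93
Employee stock purchase plan: $27.06
Total deductions = $53.99 + $147.86 + $26.94 + $77.29 + $319.49 + $6.97 + $13.93 + $27.06 = $673.53
Net pay = $1,741.56 − $673.53 = $1,068.03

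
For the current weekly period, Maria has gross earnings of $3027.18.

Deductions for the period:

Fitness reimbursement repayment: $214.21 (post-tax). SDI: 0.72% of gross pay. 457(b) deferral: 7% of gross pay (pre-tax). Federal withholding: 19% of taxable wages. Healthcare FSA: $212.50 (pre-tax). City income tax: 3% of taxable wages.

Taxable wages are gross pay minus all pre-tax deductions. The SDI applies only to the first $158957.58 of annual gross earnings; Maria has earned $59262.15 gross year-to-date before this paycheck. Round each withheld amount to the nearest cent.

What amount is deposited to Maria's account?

$1794.16

Healthcare FSA: $212.50
457(b) deferral: $3027.18 × 0.07 = $211.90
Pre-tax total = $212.50 + $211.90 = $424.40
Taxable wages = $3027.18 − $424.40 = $2602.78
City income tax: $2602.78 × 0.03 = $78.08
Federal withholding: $2602.78 × 0.19 = $494.53
SDI: cap not yet reached, full $3027.18 is subject → $3027.18 × 0.0072 = $21.80
Fitness reimbursement repayment: $214.21
Total deductions = $212.50 + $211.90 + $78.08 + $494.53 + $21.80 + $214.21 = $1233.02
Net pay = $3027.18 − $1233.02 = $1794.16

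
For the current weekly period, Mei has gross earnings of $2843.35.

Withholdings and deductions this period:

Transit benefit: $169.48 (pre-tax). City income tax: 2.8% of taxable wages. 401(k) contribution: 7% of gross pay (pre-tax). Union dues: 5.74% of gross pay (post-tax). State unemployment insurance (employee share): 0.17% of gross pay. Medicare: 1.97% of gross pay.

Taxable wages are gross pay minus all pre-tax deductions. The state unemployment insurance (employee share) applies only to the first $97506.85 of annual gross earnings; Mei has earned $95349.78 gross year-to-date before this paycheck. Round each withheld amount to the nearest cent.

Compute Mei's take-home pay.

Transit benefit: $169.48
401(k) contribution: $2843.35 × 0.07 = $199.03
Pre-tax total = $169.48 + $199.03 = $368.51
Taxable wages = $2843.35 − $368.51 = $2474.84
City income tax: $2474.84 × 0.028 = $69.30
Medicare: $2843.35 × 0.0197 = $56.01
State unemployment insurance (employee share): only $97506.85 − $95349.78 = $2157.07 of this check is subject → $2157.07 × 0.0017 = $3.67
Union dues: $2843.35 × 0.0574 = $163.21
Total deductions = $169.48 + $199.03 + $69.30 + $56.01 + $3.67 + $163.21 = $660.70
Net pay = $2843.35 − $660.70 = $2182.65

$2182.65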